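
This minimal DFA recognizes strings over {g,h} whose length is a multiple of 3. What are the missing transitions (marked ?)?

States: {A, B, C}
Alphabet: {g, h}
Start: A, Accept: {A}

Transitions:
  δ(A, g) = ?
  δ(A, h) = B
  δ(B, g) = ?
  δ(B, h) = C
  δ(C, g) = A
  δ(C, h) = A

From the language and accept set, identify what each state tracks — A: length ≡ 0 (mod 3); B: length ≡ 1 (mod 3); C: length ≡ 2 (mod 3).
Each missing δ(q, a) is the state matching the new tracked value after reading a.
δ(A, g) = B; δ(B, g) = C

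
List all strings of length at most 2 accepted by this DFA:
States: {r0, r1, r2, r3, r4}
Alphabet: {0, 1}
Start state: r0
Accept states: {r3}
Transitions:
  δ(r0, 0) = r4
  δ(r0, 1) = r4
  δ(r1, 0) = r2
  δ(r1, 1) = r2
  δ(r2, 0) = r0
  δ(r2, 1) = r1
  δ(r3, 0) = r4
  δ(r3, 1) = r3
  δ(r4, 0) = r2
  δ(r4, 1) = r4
None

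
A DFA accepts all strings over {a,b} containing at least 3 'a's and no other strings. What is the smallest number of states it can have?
By Myhill–Nerode, count the distinguishable equivalence classes: 4 classes — having seen 0, 1, 2, or ≥3 copies of 'a'; any two classes i < j (j ≤ 3) are distinguished by the string a^(3−j), which takes class j to 3 copies (accepted) but leaves class i below 3 (rejected).
4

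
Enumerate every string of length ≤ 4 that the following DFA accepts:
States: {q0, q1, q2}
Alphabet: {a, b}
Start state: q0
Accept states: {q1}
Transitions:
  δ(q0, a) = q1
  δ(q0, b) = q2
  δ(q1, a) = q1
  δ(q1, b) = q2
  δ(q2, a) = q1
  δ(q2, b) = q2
a, aa, ba, aaa, aba, baa, bba, aaaa, aaba, abaa, abba, baaa, baba, bbaa, bbba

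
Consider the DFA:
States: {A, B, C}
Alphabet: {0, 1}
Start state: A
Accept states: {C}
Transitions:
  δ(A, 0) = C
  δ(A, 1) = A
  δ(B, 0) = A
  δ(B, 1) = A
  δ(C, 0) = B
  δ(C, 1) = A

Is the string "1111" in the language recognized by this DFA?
Processing string "1111":
  A --1--> A
  A --1--> A
  A --1--> A
  A --1--> A
Final state: A
Accept states: {C}
No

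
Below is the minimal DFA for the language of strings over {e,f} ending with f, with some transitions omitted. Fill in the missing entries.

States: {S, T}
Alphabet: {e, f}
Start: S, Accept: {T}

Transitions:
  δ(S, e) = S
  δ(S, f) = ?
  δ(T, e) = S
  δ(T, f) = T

From the language and accept set, identify what each state tracks — S: last symbol not f; T: last symbol is f.
Each missing δ(q, a) is the state matching the new tracked value after reading a.
δ(S, f) = T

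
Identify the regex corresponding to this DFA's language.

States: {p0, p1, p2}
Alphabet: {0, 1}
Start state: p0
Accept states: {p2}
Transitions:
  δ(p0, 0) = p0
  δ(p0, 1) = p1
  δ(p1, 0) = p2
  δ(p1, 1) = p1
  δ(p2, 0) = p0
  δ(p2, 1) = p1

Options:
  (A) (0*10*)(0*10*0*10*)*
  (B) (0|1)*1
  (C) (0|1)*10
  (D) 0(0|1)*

Check each option against the DFA on short strings; one disagreement eliminates an option:
  (A) (0*10*)(0*10*0*10*)*: on '1' the DFA goes p0 → p1 and rejects (p1 ∉ Accept), but the regex matches it → eliminate
  (B) (0|1)*1: on '1' the DFA goes p0 → p1 and rejects (p1 ∉ Accept), but the regex matches it → eliminate
  (C) (0|1)*10: agrees with the DFA on every string of length ≤ 6
  (D) 0(0|1)*: on '0' the DFA goes p0 → p0 and rejects (p0 ∉ Accept), but the regex matches it → eliminate
Only (C) is consistent with the DFA.
(C) (0|1)*10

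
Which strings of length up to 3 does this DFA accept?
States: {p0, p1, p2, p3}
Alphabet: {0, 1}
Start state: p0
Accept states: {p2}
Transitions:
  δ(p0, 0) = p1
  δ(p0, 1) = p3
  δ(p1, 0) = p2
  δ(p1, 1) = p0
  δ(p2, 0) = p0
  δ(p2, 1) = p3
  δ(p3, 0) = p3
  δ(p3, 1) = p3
00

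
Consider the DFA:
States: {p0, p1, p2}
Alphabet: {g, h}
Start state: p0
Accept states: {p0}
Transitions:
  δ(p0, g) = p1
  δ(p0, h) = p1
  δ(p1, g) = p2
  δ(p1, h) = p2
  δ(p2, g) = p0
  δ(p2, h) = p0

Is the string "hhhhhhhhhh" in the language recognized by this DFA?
Processing string "hhhhhhhhhh":
  p0 --h--> p1
  p1 --h--> p2
  p2 --h--> p0
  p0 --h--> p1
  p1 --h--> p2
  p2 --h--> p0
  p0 --h--> p1
  p1 --h--> p2
  p2 --h--> p0
  p0 --h--> p1
Final state: p1
Accept states: {p0}
No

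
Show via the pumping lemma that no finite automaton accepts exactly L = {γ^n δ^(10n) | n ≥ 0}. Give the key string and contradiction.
Assume L is regular with pumping length p. Idea: pumping the γ-block breaks the 1:10 ratio.
Choose s = γ^p δ^(10p) (length 11p ≥ p). By the pumping lemma, s = xyz with |xy| ≤ p, |y| > 0, so y = γ^k with k ≥ 1. Then xy²z = γ^(p+k) δ^(10p). For this to be in L we would need 10p = 10(p+k), i.e. 10k = 0, contradicting k ≥ 1. So xy²z ∉ L.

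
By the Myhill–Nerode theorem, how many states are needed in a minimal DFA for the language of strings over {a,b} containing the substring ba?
By Myhill–Nerode, count the distinguishable equivalence classes: 3 classes — one per longest suffix of the input that is a prefix of 'ba' (lengths 0 through 1), plus an absorbing 'already seen ba' class.
3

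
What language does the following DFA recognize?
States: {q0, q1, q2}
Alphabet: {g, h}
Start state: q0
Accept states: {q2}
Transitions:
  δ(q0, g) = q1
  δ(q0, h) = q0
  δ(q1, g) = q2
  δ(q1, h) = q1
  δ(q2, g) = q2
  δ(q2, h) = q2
Testing a few strings:
  'hh' → reject
  'g' → reject
  'ghg' → accept
  'h' → reject
State roles: q0=zero g's seen; q1=one g seen; q2=≥ two g's seen
All strings over {g,h} containing at least two g's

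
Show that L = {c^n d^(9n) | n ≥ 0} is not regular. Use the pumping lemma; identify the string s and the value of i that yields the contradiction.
Assume L is regular with pumping length p. Idea: pumping the c-block breaks the 1:9 ratio.
Choose s = c^p d^(9p) (length 10p ≥ p). By the pumping lemma, s = xyz with |xy| ≤ p, |y| > 0, so y = c^k with k ≥ 1. Then xy²z = c^(p+k) d^(9p). For this to be in L we would need 9p = 9(p+k), i.e. 9k = 0, contradicting k ≥ 1. So xy²z ∉ L.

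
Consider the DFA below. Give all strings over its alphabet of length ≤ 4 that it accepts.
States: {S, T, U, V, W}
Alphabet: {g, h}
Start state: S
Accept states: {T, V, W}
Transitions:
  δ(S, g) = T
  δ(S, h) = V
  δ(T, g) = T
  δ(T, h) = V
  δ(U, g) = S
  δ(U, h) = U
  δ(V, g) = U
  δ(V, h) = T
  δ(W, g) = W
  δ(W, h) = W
g, h, gg, gh, hh, ggg, ggh, ghh, hhg, hhh, gggg, gggh, gghh, ghhg, ghhh, hggg, hggh, hhgg, hhgh, hhhh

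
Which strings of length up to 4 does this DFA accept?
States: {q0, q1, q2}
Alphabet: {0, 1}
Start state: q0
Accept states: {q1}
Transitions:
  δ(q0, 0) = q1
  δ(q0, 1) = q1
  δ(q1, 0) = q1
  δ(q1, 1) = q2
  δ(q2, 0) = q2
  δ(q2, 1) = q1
0, 1, 00, 10, 000, 011, 100, 111, 0000, 0011, 0101, 0110, 1000, 1011, 1101, 1110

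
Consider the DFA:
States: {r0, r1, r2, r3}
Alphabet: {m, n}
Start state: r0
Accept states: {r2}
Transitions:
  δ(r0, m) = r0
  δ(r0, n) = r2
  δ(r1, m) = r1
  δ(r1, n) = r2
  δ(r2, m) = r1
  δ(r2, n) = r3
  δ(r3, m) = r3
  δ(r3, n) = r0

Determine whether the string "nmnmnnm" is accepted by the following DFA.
Processing string "nmnmnnm":
  r0 --n--> r2
  r2 --m--> r1
  r1 --n--> r2
  r2 --m--> r1
  r1 --n--> r2
  r2 --n--> r3
  r3 --m--> r3
Final state: r3
Accept states: {r2}
No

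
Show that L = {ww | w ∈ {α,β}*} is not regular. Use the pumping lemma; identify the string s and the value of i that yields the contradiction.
Assume L is regular with pumping length p. Idea: pumping the leading α-block breaks the equality of the two halves.
Choose s = α^p β α^p β ∈ L (with w = α^p β). |s| = 2p+2 ≥ p. By the pumping lemma, s = xyz with |xy| ≤ p, |y| > 0, so y = α^k with k ≥ 1, in the first α-block. Then xy²z = α^(p+k) β α^p β, of length 2p+2+k. If k is odd this length is odd, so it cannot be of the form ww. If k is even, each half has length p+1+k/2 ≤ p+k, so the first half lies entirely inside the leading α-block and contains no β, while the second half ends in β; the halves differ. Either way xy²z ∉ L.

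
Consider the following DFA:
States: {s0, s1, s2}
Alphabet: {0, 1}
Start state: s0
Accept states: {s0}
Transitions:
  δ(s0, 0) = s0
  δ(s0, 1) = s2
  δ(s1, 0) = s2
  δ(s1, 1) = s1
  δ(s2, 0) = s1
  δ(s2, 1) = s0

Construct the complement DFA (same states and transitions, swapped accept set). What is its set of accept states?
Complement accept states = All states \ Original accept states
= {s0, s1, s2} \ {s0}
{s1, s2}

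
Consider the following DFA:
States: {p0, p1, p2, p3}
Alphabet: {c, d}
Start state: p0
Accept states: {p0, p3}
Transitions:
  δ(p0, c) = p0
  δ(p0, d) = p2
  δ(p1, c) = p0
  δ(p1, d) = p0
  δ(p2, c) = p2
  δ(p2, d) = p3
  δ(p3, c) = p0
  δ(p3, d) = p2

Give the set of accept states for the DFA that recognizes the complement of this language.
Complement accept states = All states \ Original accept states
= {p0, p1, p2, p3} \ {p0, p3}
{p1, p2}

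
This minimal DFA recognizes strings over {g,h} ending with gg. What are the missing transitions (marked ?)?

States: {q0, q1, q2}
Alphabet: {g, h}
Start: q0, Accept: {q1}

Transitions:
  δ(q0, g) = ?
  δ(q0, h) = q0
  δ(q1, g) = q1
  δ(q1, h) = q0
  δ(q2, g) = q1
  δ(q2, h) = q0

From the language and accept set, identify what each state tracks — q0: last symbol not g; q1: two trailing g's; q2: one trailing g.
Each missing δ(q, a) is the state matching the new tracked value after reading a.
δ(q0, g) = q2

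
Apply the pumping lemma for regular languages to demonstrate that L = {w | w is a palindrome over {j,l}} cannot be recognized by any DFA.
Assume L is regular with pumping length p. Idea: pumping the leading j-block breaks the symmetry.
Choose s = j^p l j^p (a palindrome of length 2p+1 ≥ p). By the pumping lemma, s = xyz with |xy| ≤ p, |y| > 0, so y = j^k with k > 0 (xy lies entirely in the first j^p). Then xy²z = j^(p+k) l j^p, which is not a palindrome since p+k ≠ p.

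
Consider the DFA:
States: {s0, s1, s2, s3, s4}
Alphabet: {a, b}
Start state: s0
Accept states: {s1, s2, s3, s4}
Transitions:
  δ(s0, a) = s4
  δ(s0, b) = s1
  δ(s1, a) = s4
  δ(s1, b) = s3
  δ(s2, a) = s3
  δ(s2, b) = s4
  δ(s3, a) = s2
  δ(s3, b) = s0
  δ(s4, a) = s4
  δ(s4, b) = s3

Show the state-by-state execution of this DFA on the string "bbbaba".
read 'b': s0 → s1
  read 'b': s1 → s3
  read 'b': s3 → s0
  read 'a': s0 → s4
  read 'b': s4 → s3
  read 'a': s3 → s2
s0 -> s1 -> s3 -> s0 -> s4 -> s3 -> s2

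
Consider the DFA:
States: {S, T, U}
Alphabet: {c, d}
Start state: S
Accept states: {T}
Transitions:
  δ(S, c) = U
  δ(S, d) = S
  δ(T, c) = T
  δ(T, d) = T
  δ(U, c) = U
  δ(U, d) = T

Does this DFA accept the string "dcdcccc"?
Processing string "dcdcccc":
  S --d--> S
  S --c--> U
  U --d--> T
  T --c--> T
  T --c--> T
  T --c--> T
  T --c--> T
Final state: T
Accept states: {T}
Yes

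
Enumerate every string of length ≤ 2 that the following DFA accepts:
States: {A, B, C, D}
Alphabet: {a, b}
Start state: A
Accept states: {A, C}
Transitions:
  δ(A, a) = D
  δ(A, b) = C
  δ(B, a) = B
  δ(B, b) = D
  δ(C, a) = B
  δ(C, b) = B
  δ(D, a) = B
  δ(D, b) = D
ε, b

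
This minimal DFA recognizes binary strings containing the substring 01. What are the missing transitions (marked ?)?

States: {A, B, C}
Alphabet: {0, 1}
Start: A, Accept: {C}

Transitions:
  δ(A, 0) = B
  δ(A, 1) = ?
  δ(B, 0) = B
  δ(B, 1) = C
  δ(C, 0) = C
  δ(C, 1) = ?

From the language and accept set, identify what each state tracks — A: no 0 seen yet; B: seen a 0, waiting for 1; C: substring 01 seen.
Each missing δ(q, a) is the state matching the new tracked value after reading a.
δ(A, 1) = A; δ(C, 1) = C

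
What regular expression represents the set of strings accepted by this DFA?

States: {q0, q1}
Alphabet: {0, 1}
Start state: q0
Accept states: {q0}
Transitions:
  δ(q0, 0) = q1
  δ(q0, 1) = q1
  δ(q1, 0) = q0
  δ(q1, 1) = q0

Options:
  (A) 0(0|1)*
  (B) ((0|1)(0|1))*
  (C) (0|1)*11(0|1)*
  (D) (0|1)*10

Check each option against the DFA on short strings; one disagreement eliminates an option:
  (A) 0(0|1)*: on ε the DFA stays in q0 and accepts (q0 ∈ Accept), but the regex does not match it → eliminate
  (B) ((0|1)(0|1))*: agrees with the DFA on every string of length ≤ 6
  (C) (0|1)*11(0|1)*: on ε the DFA stays in q0 and accepts (q0 ∈ Accept), but the regex does not match it → eliminate
  (D) (0|1)*10: on ε the DFA stays in q0 and accepts (q0 ∈ Accept), but the regex does not match it → eliminate
Only (B) is consistent with the DFA.
(B) ((0|1)(0|1))*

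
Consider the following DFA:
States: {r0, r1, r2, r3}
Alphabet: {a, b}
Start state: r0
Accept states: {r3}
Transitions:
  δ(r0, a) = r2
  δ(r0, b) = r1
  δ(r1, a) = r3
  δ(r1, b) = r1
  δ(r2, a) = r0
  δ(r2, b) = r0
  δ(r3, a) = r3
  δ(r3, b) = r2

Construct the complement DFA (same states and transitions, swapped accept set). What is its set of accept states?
Complement accept states = All states \ Original accept states
= {r0, r1, r2, r3} \ {r3}
{r0, r1, r2}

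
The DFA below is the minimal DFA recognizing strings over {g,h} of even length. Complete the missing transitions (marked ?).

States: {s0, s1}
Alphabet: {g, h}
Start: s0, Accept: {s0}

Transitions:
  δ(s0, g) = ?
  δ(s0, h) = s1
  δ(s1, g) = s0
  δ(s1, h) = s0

From the language and accept set, identify what each state tracks — s0: even length so far; s1: odd length so far.
Each missing δ(q, a) is the state matching the new tracked value after reading a.
δ(s0, g) = s1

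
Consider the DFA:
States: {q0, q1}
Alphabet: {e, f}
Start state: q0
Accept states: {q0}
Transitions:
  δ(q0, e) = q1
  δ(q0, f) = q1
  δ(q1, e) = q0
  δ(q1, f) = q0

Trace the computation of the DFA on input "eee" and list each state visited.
read 'e': q0 → q1
  read 'e': q1 → q0
  read 'e': q0 → q1
q0 -> q1 -> q0 -> q1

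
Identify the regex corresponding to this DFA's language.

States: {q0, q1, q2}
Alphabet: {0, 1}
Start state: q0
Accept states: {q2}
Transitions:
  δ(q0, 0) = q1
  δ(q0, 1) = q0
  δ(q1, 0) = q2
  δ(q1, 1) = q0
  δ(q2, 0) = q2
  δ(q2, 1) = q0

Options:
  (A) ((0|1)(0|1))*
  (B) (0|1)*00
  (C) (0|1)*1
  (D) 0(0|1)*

Check each option against the DFA on short strings; one disagreement eliminates an option:
  (A) ((0|1)(0|1))*: on ε the DFA stays in q0 and rejects (q0 ∉ Accept), but the regex matches it → eliminate
  (B) (0|1)*00: agrees with the DFA on every string of length ≤ 6
  (C) (0|1)*1: on '1' the DFA goes q0 → q0 and rejects (q0 ∉ Accept), but the regex matches it → eliminate
  (D) 0(0|1)*: on '0' the DFA goes q0 → q1 and rejects (q1 ∉ Accept), but the regex matches it → eliminate
Only (B) is consistent with the DFA.
(B) (0|1)*00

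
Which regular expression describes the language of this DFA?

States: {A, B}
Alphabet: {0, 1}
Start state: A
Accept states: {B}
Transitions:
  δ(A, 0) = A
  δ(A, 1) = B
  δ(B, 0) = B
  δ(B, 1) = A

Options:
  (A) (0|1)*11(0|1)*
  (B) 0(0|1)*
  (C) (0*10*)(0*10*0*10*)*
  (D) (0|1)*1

Check each option against the DFA on short strings; one disagreement eliminates an option:
  (A) (0|1)*11(0|1)*: on '1' the DFA goes A → B and accepts (B ∈ Accept), but the regex does not match it → eliminate
  (B) 0(0|1)*: on '0' the DFA goes A → A and rejects (A ∉ Accept), but the regex matches it → eliminate
  (C) (0*10*)(0*10*0*10*)*: agrees with the DFA on every string of length ≤ 6
  (D) (0|1)*1: on '10' the DFA goes A → B → B and accepts (B ∈ Accept), but the regex does not match it → eliminate
Only (C) is consistent with the DFA.
(C) (0*10*)(0*10*0*10*)*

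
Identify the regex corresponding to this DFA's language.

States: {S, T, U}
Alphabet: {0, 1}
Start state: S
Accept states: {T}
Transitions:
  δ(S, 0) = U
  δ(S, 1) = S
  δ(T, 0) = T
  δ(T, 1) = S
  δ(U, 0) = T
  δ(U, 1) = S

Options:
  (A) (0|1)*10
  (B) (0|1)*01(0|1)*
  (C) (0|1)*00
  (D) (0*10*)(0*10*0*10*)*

Check each option against the DFA on short strings; one disagreement eliminates an option:
  (A) (0|1)*10: on '00' the DFA goes S → U → T and accepts (T ∈ Accept), but the regex does not match it → eliminate
  (B) (0|1)*01(0|1)*: on '00' the DFA goes S → U → T and accepts (T ∈ Accept), but the regex does not match it → eliminate
  (C) (0|1)*00: agrees with the DFA on every string of length ≤ 6
  (D) (0*10*)(0*10*0*10*)*: on '1' the DFA goes S → S and rejects (S ∉ Accept), but the regex matches it → eliminate
Only (C) is consistent with the DFA.
(C) (0|1)*00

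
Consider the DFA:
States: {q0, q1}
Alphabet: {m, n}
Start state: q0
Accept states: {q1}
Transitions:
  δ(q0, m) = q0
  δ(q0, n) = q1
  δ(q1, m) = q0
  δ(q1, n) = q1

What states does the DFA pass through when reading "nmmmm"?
read 'n': q0 → q1
  read 'm': q1 → q0
  read 'm': q0 → q0
  read 'm': q0 → q0
  read 'm': q0 → q0
q0 -> q1 -> q0 -> q0 -> q0 -> q0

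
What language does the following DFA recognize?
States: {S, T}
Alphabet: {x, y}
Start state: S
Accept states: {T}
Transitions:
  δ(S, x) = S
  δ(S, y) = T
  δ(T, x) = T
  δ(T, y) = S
Testing a few strings:
  'yyy' → accept
  'x' → reject
  'yy' → reject
  'xx' → reject
State roles: S=even number of y's so far; T=odd number of y's so far
All strings over {x,y} with an odd number of y's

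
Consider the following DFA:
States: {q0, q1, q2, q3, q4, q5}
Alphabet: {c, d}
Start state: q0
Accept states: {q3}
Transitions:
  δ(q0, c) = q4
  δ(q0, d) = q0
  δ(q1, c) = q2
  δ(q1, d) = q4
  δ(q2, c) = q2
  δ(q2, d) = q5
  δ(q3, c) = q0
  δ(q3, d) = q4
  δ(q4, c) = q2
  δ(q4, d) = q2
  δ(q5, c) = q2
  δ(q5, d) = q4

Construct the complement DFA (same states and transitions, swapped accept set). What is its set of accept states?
Complement accept states = All states \ Original accept states
= {q0, q1, q2, q3, q4, q5} \ {q3}
{q0, q1, q2, q4, q5}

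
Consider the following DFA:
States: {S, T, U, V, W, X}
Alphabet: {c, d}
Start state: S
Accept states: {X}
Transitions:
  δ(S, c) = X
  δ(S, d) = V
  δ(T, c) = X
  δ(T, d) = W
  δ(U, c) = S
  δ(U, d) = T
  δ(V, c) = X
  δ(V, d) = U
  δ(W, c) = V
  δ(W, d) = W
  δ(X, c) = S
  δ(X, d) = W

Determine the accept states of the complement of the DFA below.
Complement accept states = All states \ Original accept states
= {S, T, U, V, W, X} \ {X}
{S, T, U, V, W}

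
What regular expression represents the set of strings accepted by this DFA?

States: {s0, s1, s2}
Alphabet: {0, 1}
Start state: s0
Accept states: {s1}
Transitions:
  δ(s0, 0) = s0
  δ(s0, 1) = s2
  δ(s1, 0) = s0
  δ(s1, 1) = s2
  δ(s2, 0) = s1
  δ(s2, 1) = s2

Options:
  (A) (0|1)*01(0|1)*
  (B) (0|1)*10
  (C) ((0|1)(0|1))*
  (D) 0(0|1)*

Check each option against the DFA on short strings; one disagreement eliminates an option:
  (A) (0|1)*01(0|1)*: on '01' the DFA goes s0 → s0 → s2 and rejects (s2 ∉ Accept), but the regex matches it → eliminate
  (B) (0|1)*10: agrees with the DFA on every string of length ≤ 6
  (C) ((0|1)(0|1))*: on ε the DFA stays in s0 and rejects (s0 ∉ Accept), but the regex matches it → eliminate
  (D) 0(0|1)*: on '0' the DFA goes s0 → s0 and rejects (s0 ∉ Accept), but the regex matches it → eliminate
Only (B) is consistent with the DFA.
(B) (0|1)*10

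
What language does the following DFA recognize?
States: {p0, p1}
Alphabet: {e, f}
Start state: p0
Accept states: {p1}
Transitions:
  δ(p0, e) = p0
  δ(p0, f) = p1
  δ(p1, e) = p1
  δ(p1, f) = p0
Testing a few strings:
  'f' → accept
  'ef' → accept
  'eee' → reject
  'fff' → accept
State roles: p0=even number of f's so far; p1=odd number of f's so far
All strings over {e,f} with an odd number of f's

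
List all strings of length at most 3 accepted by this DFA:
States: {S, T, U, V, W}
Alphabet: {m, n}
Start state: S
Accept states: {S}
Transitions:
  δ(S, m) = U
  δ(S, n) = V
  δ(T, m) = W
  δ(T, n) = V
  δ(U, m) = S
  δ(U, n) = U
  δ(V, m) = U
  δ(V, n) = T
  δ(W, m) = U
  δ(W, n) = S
ε, mm, mnm, nmm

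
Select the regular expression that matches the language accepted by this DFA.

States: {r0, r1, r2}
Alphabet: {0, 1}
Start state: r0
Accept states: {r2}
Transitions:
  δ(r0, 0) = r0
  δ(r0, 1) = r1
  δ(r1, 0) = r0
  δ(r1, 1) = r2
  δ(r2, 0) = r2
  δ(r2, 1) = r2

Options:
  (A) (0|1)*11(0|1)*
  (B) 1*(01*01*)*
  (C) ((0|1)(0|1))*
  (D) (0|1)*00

Check each option against the DFA on short strings; one disagreement eliminates an option:
  (A) (0|1)*11(0|1)*: agrees with the DFA on every string of length ≤ 6
  (B) 1*(01*01*)*: on ε the DFA stays in r0 and rejects (r0 ∉ Accept), but the regex matches it → eliminate
  (C) ((0|1)(0|1))*: on ε the DFA stays in r0 and rejects (r0 ∉ Accept), but the regex matches it → eliminate
  (D) (0|1)*00: on '00' the DFA goes r0 → r0 → r0 and rejects (r0 ∉ Accept), but the regex matches it → eliminate
Only (A) is consistent with the DFA.
(A) (0|1)*11(0|1)*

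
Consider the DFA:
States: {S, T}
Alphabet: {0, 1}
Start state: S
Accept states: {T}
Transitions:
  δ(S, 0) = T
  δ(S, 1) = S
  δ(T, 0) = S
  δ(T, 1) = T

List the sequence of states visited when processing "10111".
read '1': S → S
  read '0': S → T
  read '1': T → T
  read '1': T → T
  read '1': T → T
S -> S -> T -> T -> T -> T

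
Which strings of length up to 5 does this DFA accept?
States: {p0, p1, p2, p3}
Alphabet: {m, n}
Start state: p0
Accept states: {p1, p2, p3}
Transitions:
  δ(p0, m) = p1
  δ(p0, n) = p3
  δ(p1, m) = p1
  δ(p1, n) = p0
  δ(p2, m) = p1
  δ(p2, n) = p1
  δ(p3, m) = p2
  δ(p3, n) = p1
m, n, mm, nm, nn, mmm, mnm, mnn, nmm, nmn, nnm, mmmm, mmnm, mmnn, mnmm, mnnm, mnnn, nmmm, nmnm, nnmm, nnnm, nnnn, mmmmm, mmmnm, mmmnn, mmnmm, mmnnm, mmnnn, mnmmm, mnmnm, mnmnn, mnnmm, mnnmn, mnnnm, nmmmm, nmmnm, nmmnn, nmnmm, nmnnm, nmnnn, nnmmm, nnmnm, nnmnn, nnnmm, nnnnm, nnnnn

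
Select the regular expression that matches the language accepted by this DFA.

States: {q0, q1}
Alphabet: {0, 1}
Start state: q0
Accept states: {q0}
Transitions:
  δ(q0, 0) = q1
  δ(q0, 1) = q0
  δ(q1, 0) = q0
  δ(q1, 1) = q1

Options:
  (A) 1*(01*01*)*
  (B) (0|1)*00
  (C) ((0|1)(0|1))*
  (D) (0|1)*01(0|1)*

Check each option against the DFA on short strings; one disagreement eliminates an option:
  (A) 1*(01*01*)*: agrees with the DFA on every string of length ≤ 6
  (B) (0|1)*00: on ε the DFA stays in q0 and accepts (q0 ∈ Accept), but the regex does not match it → eliminate
  (C) ((0|1)(0|1))*: on '1' the DFA goes q0 → q0 and accepts (q0 ∈ Accept), but the regex does not match it → eliminate
  (D) (0|1)*01(0|1)*: on ε the DFA stays in q0 and accepts (q0 ∈ Accept), but the regex does not match it → eliminate
Only (A) is consistent with the DFA.
(A) 1*(01*01*)*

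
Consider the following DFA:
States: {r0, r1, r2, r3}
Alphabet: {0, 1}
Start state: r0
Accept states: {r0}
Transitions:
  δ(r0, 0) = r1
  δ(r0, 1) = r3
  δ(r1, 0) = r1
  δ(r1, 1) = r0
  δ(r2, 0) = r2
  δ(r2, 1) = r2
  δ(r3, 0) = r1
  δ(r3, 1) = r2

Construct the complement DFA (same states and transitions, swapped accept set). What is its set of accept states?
Complement accept states = All states \ Original accept states
= {r0, r1, r2, r3} \ {r0}
{r1, r2, r3}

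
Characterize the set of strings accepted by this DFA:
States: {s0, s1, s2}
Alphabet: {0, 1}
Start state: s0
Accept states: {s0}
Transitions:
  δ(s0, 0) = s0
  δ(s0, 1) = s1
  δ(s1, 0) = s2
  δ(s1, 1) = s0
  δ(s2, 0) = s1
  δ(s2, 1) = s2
Testing a few strings:
  '0' → accept
  '1' → reject
  '111' → reject
  '0001' → reject
State roles: s0=value ≡ 0 (mod 3); s1=value ≡ 1 (mod 3); s2=value ≡ 2 (mod 3)
All binary strings representing a multiple of 3 (read in base 2; leading zeros allowed and ε counts as 0)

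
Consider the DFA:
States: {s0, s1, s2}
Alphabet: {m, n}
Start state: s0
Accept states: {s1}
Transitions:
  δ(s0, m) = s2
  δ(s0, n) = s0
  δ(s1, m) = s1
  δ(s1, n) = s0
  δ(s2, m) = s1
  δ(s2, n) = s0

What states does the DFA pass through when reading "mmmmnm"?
read 'm': s0 → s2
  read 'm': s2 → s1
  read 'm': s1 → s1
  read 'm': s1 → s1
  read 'n': s1 → s0
  read 'm': s0 → s2
s0 -> s2 -> s1 -> s1 -> s1 -> s0 -> s2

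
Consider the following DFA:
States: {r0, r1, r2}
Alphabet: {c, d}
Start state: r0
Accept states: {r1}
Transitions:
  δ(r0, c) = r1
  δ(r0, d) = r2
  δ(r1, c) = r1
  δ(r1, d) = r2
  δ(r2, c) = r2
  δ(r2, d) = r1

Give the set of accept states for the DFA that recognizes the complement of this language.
Complement accept states = All states \ Original accept states
= {r0, r1, r2} \ {r1}
{r0, r2}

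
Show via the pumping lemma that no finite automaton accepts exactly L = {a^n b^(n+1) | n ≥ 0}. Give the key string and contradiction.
Assume L is regular with pumping length p. Idea: pumping the a-block breaks the fixed offset of 1.
Choose s = a^p b^(p+1) ∈ L. By the pumping lemma, s = xyz with |xy| ≤ p, |y| > 0, so y = a^k with k ≥ 1. Then xy²z = a^(p+k) b^(p+1). For this to be in L we would need p+1 = (p+k)+1, i.e. k = 0, contradicting k ≥ 1. So xy²z ∉ L.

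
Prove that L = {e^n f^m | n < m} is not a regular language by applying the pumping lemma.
Assume L is regular with pumping length p. Idea: pumping up the e-block makes the e-count reach the f-count.
Choose s = e^p f^(p+1) ∈ L. By the pumping lemma, s = xyz with |xy| ≤ p, |y| > 0, so y = e^k with k ≥ 1. Then xy²z = e^(p+k) f^(p+1). Since p+k ≥ p+1, the number of e's is no longer strictly less than the number of f's, so xy²z ∉ L.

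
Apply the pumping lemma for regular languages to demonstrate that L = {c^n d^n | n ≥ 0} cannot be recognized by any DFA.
Assume L is regular with pumping length p. Idea: pumping the c-block changes the count balance.
Choose s = c^p d^p (length 2p ≥ p). By the pumping lemma, s = xyz with |xy| ≤ p, |y| > 0. So y = c^k for some k > 0 (since xy is entirely within the c's). Pumping gives xy²z = c^(p+k) d^p, which is not in L since p+k ≠ p.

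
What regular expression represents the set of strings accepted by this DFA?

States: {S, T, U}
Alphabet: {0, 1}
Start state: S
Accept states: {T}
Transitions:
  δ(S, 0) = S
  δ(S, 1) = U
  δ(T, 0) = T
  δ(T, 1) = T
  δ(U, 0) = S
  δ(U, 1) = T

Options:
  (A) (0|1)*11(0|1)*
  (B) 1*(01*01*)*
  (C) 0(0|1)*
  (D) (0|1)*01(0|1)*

Check each option against the DFA on short strings; one disagreement eliminates an option:
  (A) (0|1)*11(0|1)*: agrees with the DFA on every string of length ≤ 6
  (B) 1*(01*01*)*: on ε the DFA stays in S and rejects (S ∉ Accept), but the regex matches it → eliminate
  (C) 0(0|1)*: on '0' the DFA goes S → S and rejects (S ∉ Accept), but the regex matches it → eliminate
  (D) (0|1)*01(0|1)*: on '01' the DFA goes S → S → U and rejects (U ∉ Accept), but the regex matches it → eliminate
Only (A) is consistent with the DFA.
(A) (0|1)*11(0|1)*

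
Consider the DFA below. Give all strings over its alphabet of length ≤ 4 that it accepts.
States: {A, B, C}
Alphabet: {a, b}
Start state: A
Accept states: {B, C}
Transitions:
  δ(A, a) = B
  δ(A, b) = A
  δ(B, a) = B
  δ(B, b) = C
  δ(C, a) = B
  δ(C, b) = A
a, aa, ab, ba, aaa, aab, aba, baa, bab, bba, aaaa, aaab, aaba, abaa, abab, abba, baaa, baab, baba, bbaa, bbab, bbba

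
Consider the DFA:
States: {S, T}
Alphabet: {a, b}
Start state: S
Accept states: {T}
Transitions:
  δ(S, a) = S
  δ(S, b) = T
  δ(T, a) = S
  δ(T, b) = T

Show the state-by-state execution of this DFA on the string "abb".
read 'a': S → S
  read 'b': S → T
  read 'b': T → T
S -> S -> T -> T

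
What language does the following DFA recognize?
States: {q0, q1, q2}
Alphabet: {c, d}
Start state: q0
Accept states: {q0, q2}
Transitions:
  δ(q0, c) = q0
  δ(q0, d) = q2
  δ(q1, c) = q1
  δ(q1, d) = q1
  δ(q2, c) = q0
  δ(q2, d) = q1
Testing a few strings:
  'dc' → accept
  'd' → accept
  'dcc' → accept
  'ddd' → reject
State roles: q0=last symbol not d (ok); q1=saw dd (dead); q2=last symbol d (ok)
All strings over {c,d} with no two consecutive d's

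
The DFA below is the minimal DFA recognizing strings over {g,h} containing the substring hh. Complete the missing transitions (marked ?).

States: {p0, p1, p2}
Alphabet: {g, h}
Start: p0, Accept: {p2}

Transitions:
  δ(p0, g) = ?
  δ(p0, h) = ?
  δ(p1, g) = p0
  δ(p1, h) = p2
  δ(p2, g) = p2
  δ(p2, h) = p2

From the language and accept set, identify what each state tracks — p0: no progress toward hh; p1: one trailing h; p2: substring hh seen.
Each missing δ(q, a) is the state matching the new tracked value after reading a.
δ(p0, g) = p0; δ(p0, h) = p1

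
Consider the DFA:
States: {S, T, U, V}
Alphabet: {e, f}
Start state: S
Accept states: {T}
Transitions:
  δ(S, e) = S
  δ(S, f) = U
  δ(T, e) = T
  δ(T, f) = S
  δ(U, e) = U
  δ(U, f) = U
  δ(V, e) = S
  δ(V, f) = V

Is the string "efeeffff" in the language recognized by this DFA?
Processing string "efeeffff":
  S --e--> S
  S --f--> U
  U --e--> U
  U --e--> U
  U --f--> U
  U --f--> U
  U --f--> U
  U --f--> U
Final state: U
Accept states: {T}
No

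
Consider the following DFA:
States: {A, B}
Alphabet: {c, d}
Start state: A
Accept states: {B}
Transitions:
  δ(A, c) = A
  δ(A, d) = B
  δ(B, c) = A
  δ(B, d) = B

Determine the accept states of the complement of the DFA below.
Complement accept states = All states \ Original accept states
= {A, B} \ {B}
{A}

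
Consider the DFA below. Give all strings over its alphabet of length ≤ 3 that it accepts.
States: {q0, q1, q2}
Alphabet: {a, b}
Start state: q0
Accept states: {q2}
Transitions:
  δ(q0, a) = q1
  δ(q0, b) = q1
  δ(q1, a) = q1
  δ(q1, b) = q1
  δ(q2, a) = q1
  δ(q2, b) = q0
None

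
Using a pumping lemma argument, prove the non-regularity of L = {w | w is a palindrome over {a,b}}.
Assume L is regular with pumping length p. Idea: pumping the leading a-block breaks the symmetry.
Choose s = a^p b a^p (a palindrome of length 2p+1 ≥ p). By the pumping lemma, s = xyz with |xy| ≤ p, |y| > 0, so y = a^k with k > 0 (xy lies entirely in the first a^p). Then xy²z = a^(p+k) b a^p, which is not a palindrome since p+k ≠ p.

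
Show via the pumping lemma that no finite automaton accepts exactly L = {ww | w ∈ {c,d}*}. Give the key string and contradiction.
Assume L is regular with pumping length p. Idea: pumping the leading c-block breaks the equality of the two halves.
Choose s = c^p d c^p d ∈ L (with w = c^p d). |s| = 2p+2 ≥ p. By the pumping lemma, s = xyz with |xy| ≤ p, |y| > 0, so y = c^k with k ≥ 1, in the first c-block. Then xy²z = c^(p+k) d c^p d, of length 2p+2+k. If k is odd this length is odd, so it cannot be of the form ww. If k is even, each half has length p+1+k/2 ≤ p+k, so the first half lies entirely inside the leading c-block and contains no d, while the second half ends in d; the halves differ. Either way xy²z ∉ L.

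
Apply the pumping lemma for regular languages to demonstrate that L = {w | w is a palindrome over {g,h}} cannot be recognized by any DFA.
Assume L is regular with pumping length p. Idea: pumping the leading g-block breaks the symmetry.
Choose s = g^p h g^p (a palindrome of length 2p+1 ≥ p). By the pumping lemma, s = xyz with |xy| ≤ p, |y| > 0, so y = g^k with k > 0 (xy lies entirely in the first g^p). Then xy²z = g^(p+k) h g^p, which is not a palindrome since p+k ≠ p.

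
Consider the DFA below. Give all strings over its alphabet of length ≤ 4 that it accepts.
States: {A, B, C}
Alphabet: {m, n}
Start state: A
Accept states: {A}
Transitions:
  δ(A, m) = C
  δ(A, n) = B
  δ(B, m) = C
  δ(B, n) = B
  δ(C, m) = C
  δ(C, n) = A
ε, mn, mmn, nmn, mmmn, mnmn, nmmn, nnmn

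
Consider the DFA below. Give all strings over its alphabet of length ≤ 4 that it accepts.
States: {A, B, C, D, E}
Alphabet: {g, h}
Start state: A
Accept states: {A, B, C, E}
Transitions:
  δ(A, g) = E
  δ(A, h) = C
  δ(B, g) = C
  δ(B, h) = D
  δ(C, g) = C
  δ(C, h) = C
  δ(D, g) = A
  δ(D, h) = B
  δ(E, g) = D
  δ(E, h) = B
ε, g, h, gh, hg, hh, ggg, ggh, ghg, hgg, hgh, hhg, hhh, gggg, gggh, gghg, ghgg, ghgh, ghhg, ghhh, hggg, hggh, hghg, hghh, hhgg, hhgh, hhhg, hhhh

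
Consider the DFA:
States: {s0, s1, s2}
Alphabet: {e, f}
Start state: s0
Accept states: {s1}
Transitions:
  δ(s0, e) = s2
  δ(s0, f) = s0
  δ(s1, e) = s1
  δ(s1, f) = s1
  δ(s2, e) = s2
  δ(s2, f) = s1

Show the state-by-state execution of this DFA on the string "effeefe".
read 'e': s0 → s2
  read 'f': s2 → s1
  read 'f': s1 → s1
  read 'e': s1 → s1
  read 'e': s1 → s1
  read 'f': s1 → s1
  read 'e': s1 → s1
s0 -> s2 -> s1 -> s1 -> s1 -> s1 -> s1 -> s1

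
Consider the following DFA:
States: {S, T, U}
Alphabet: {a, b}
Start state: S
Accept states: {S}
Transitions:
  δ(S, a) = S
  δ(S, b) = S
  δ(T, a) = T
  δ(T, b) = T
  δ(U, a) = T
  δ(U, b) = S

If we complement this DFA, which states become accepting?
Complement accept states = All states \ Original accept states
= {S, T, U} \ {S}
{T, U}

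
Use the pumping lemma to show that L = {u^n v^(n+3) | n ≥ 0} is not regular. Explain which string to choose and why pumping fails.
Assume L is regular with pumping length p. Idea: pumping the u-block breaks the fixed offset of 3.
Choose s = u^p v^(p+3) ∈ L. By the pumping lemma, s = xyz with |xy| ≤ p, |y| > 0, so y = u^k with k ≥ 1. Then xy²z = u^(p+k) v^(p+3). For this to be in L we would need p+3 = (p+k)+3, i.e. k = 0, contradicting k ≥ 1. So xy²z ∉ L.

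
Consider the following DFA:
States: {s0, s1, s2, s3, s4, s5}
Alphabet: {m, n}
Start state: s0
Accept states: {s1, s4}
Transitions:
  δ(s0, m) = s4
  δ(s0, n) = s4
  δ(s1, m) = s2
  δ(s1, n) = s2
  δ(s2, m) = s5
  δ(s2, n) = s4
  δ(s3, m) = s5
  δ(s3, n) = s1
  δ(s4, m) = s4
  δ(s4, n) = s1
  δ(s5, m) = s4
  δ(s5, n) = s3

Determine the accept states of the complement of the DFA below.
Complement accept states = All states \ Original accept states
= {s0, s1, s2, s3, s4, s5} \ {s1, s4}
{s0, s2, s3, s5}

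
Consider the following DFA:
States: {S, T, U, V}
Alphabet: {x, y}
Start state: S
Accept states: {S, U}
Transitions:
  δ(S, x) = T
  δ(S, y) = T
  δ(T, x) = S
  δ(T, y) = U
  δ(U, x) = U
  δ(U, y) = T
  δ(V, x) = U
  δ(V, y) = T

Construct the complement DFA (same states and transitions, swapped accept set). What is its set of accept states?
Complement accept states = All states \ Original accept states
= {S, T, U, V} \ {S, U}
{T, V}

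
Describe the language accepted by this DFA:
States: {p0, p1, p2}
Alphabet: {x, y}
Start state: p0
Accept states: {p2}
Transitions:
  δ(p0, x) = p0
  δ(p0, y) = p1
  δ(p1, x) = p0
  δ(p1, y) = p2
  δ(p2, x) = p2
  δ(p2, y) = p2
Testing a few strings:
  'y' → reject
  'x' → reject
  'yyx' → accept
  'yxxx' → reject
State roles: p0=no progress toward yy; p1=one trailing y; p2=substring yy seen
All strings over {x,y} containing the substring yy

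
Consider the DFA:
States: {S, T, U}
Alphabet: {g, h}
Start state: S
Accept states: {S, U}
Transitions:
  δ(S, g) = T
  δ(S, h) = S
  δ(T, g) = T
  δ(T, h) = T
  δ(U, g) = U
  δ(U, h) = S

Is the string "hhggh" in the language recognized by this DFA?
Processing string "hhggh":
  S --h--> S
  S --h--> S
  S --g--> T
  T --g--> T
  T --h--> T
Final state: T
Accept states: {S, U}
No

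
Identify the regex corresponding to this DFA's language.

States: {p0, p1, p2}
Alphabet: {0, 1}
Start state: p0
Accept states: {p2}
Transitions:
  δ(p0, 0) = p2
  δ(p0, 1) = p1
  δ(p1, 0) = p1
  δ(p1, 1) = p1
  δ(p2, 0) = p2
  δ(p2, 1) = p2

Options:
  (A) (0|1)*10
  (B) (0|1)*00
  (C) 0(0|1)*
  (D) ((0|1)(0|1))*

Check each option against the DFA on short strings; one disagreement eliminates an option:
  (A) (0|1)*10: on '0' the DFA goes p0 → p2 and accepts (p2 ∈ Accept), but the regex does not match it → eliminate
  (B) (0|1)*00: on '0' the DFA goes p0 → p2 and accepts (p2 ∈ Accept), but the regex does not match it → eliminate
  (C) 0(0|1)*: agrees with the DFA on every string of length ≤ 6
  (D) ((0|1)(0|1))*: on ε the DFA stays in p0 and rejects (p0 ∉ Accept), but the regex matches it → eliminate
Only (C) is consistent with the DFA.
(C) 0(0|1)*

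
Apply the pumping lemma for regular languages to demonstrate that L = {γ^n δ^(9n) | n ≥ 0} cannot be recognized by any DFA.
Assume L is regular with pumping length p. Idea: pumping the γ-block breaks the 1:9 ratio.
Choose s = γ^p δ^(9p) (length 10p ≥ p). By the pumping lemma, s = xyz with |xy| ≤ p, |y| > 0, so y = γ^k with k ≥ 1. Then xy²z = γ^(p+k) δ^(9p). For this to be in L we would need 9p = 9(p+k), i.e. 9k = 0, contradicting k ≥ 1. So xy²z ∉ L.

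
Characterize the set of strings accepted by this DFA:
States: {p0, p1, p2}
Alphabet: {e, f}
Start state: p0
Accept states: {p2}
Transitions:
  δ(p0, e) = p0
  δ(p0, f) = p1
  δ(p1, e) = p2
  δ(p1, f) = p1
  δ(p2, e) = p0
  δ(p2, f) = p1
Testing a few strings:
  'ef' → reject
  'fefe' → accept
  'ff' → reject
  'ee' → reject
State roles: p0=no suffix match; p1=one trailing f; p2=suffix is fe
All strings over {e,f} ending with fe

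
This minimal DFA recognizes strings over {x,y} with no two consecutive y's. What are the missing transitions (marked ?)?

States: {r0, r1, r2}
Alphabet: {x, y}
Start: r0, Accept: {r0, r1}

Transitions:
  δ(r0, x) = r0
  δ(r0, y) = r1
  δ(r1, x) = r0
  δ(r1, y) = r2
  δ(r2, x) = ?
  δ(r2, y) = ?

From the language and accept set, identify what each state tracks — r0: last symbol not y (ok); r1: last symbol y (ok); r2: saw yy (dead).
Each missing δ(q, a) is the state matching the new tracked value after reading a.
δ(r2, x) = r2; δ(r2, y) = r2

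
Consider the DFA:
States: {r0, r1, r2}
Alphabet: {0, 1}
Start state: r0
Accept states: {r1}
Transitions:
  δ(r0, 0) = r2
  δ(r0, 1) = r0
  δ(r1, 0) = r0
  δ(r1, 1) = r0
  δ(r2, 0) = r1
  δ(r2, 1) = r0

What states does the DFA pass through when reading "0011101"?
read '0': r0 → r2
  read '0': r2 → r1
  read '1': r1 → r0
  read '1': r0 → r0
  read '1': r0 → r0
  read '0': r0 → r2
  read '1': r2 → r0
r0 -> r2 -> r1 -> r0 -> r0 -> r0 -> r2 -> r0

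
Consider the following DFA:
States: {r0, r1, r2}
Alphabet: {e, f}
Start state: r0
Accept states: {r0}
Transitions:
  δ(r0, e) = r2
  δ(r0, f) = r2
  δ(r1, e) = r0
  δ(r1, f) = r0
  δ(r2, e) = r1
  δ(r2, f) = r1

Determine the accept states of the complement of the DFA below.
Complement accept states = All states \ Original accept states
= {r0, r1, r2} \ {r0}
{r1, r2}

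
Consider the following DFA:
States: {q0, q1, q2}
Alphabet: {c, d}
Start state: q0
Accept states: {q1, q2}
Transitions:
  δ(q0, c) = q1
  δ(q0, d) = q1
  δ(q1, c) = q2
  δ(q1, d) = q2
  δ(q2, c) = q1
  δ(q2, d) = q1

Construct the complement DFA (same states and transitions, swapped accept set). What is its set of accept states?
Complement accept states = All states \ Original accept states
= {q0, q1, q2} \ {q1, q2}
{q0}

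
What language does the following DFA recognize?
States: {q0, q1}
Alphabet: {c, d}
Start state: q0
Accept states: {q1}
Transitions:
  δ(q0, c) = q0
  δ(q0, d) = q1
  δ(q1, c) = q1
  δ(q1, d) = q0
Testing a few strings:
  'dd' → reject
  'd' → accept
  'ddd' → accept
  'ccd' → accept
State roles: q0=even number of d's so far; q1=odd number of d's so far
All strings over {c,d} with an odd number of d's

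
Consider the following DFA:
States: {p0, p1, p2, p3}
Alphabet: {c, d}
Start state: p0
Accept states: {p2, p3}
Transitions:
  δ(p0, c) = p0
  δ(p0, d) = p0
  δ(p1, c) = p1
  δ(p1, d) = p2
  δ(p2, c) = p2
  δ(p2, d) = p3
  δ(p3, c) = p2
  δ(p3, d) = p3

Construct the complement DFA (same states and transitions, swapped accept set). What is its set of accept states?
Complement accept states = All states \ Original accept states
= {p0, p1, p2, p3} \ {p2, p3}
{p0, p1}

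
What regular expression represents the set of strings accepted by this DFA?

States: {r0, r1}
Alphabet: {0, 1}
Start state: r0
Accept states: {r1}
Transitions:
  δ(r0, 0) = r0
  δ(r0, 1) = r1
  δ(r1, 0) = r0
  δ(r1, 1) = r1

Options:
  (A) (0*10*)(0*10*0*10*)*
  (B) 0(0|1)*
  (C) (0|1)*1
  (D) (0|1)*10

Check each option against the DFA on short strings; one disagreement eliminates an option:
  (A) (0*10*)(0*10*0*10*)*: on '10' the DFA goes r0 → r1 → r0 and rejects (r0 ∉ Accept), but the regex matches it → eliminate
  (B) 0(0|1)*: on '0' the DFA goes r0 → r0 and rejects (r0 ∉ Accept), but the regex matches it → eliminate
  (C) (0|1)*1: agrees with the DFA on every string of length ≤ 6
  (D) (0|1)*10: on '1' the DFA goes r0 → r1 and accepts (r1 ∈ Accept), but the regex does not match it → eliminate
Only (C) is consistent with the DFA.
(C) (0|1)*1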